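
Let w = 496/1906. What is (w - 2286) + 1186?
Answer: -1048052/953 ≈ -1099.7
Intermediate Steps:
w = 248/953 (w = 496*(1/1906) = 248/953 ≈ 0.26023)
(w - 2286) + 1186 = (248/953 - 2286) + 1186 = -2178310/953 + 1186 = -1048052/953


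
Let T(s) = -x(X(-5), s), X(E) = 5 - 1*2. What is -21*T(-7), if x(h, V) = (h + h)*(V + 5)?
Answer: -252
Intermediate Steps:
X(E) = 3 (X(E) = 5 - 2 = 3)
x(h, V) = 2*h*(5 + V) (x(h, V) = (2*h)*(5 + V) = 2*h*(5 + V))
T(s) = -30 - 6*s (T(s) = -2*3*(5 + s) = -(30 + 6*s) = -30 - 6*s)
-21*T(-7) = -21*(-30 - 6*(-7)) = -21*(-30 + 42) = -21*12 = -252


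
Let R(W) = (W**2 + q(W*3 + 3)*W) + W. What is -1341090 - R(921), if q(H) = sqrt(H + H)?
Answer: -2190252 - 1842*sqrt(1383) ≈ -2.2588e+6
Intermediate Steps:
q(H) = sqrt(2)*sqrt(H) (q(H) = sqrt(2*H) = sqrt(2)*sqrt(H))
R(W) = W + W**2 + W*sqrt(2)*sqrt(3 + 3*W) (R(W) = (W**2 + (sqrt(2)*sqrt(W*3 + 3))*W) + W = (W**2 + (sqrt(2)*sqrt(3*W + 3))*W) + W = (W**2 + (sqrt(2)*sqrt(3 + 3*W))*W) + W = (W**2 + W*sqrt(2)*sqrt(3 + 3*W)) + W = W + W**2 + W*sqrt(2)*sqrt(3 + 3*W))
-1341090 - R(921) = -1341090 - 921*(1 + 921 + sqrt(6 + 6*921)) = -1341090 - 921*(1 + 921 + sqrt(6 + 5526)) = -1341090 - 921*(1 + 921 + sqrt(5532)) = -1341090 - 921*(1 + 921 + 2*sqrt(1383)) = -1341090 - 921*(922 + 2*sqrt(1383)) = -1341090 - (849162 + 1842*sqrt(1383)) = -1341090 + (-849162 - 1842*sqrt(1383)) = -2190252 - 1842*sqrt(1383)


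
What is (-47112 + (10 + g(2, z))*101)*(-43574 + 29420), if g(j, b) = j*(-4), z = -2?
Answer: 663964140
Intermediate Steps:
g(j, b) = -4*j
(-47112 + (10 + g(2, z))*101)*(-43574 + 29420) = (-47112 + (10 - 4*2)*101)*(-43574 + 29420) = (-47112 + (10 - 8)*101)*(-14154) = (-47112 + 2*101)*(-14154) = (-47112 + 202)*(-14154) = -46910*(-14154) = 663964140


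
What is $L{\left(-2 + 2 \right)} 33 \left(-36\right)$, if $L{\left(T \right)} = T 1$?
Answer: $0$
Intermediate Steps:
$L{\left(T \right)} = T$
$L{\left(-2 + 2 \right)} 33 \left(-36\right) = \left(-2 + 2\right) 33 \left(-36\right) = 0 \cdot 33 \left(-36\right) = 0 \left(-36\right) = 0$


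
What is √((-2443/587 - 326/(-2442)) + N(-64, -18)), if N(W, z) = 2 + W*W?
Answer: 2*√525765846055362/716727 ≈ 63.984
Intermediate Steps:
N(W, z) = 2 + W²
√((-2443/587 - 326/(-2442)) + N(-64, -18)) = √((-2443/587 - 326/(-2442)) + (2 + (-64)²)) = √((-2443*1/587 - 326*(-1/2442)) + (2 + 4096)) = √((-2443/587 + 163/1221) + 4098) = √(-2887222/716727 + 4098) = √(2934260024/716727) = 2*√525765846055362/716727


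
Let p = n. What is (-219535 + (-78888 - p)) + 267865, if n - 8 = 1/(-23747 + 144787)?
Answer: -3699708641/121040 ≈ -30566.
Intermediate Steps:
n = 968321/121040 (n = 8 + 1/(-23747 + 144787) = 8 + 1/121040 = 968321/121040 ≈ 8.0000)
p = 968321/121040 ≈ 8.0000
(-219535 + (-78888 - p)) + 267865 = (-219535 + (-78888 - 1*968321/121040)) + 267865 = (-219535 + (-78888 - 968321/121040)) + 267865 = (-219535 - 9549571841/121040) + 267865 = -36122088241/121040 + 267865 = -3699708641/121040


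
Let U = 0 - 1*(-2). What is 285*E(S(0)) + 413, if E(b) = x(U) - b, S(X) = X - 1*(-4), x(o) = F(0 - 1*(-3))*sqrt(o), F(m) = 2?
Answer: -727 + 570*sqrt(2) ≈ 79.102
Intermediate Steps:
U = 2 (U = 0 + 2 = 2)
x(o) = 2*sqrt(o)
S(X) = 4 + X (S(X) = X + 4 = 4 + X)
E(b) = -b + 2*sqrt(2) (E(b) = 2*sqrt(2) - b = -b + 2*sqrt(2))
285*E(S(0)) + 413 = 285*(-(4 + 0) + 2*sqrt(2)) + 413 = 285*(-1*4 + 2*sqrt(2)) + 413 = 285*(-4 + 2*sqrt(2)) + 413 = (-1140 + 570*sqrt(2)) + 413 = -727 + 570*sqrt(2)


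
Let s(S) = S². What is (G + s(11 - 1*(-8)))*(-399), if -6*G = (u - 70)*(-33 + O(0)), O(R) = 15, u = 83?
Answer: -159600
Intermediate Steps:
G = 39 (G = -(83 - 70)*(-33 + 15)/6 = -13*(-18)/6 = -⅙*(-234) = 39)
(G + s(11 - 1*(-8)))*(-399) = (39 + (11 - 1*(-8))²)*(-399) = (39 + (11 + 8)²)*(-399) = (39 + 19²)*(-399) = (39 + 361)*(-399) = 400*(-399) = -159600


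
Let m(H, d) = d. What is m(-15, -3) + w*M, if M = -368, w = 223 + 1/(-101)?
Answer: -8288399/101 ≈ -82063.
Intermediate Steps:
w = 22522/101 (w = 223 - 1/101 = 22522/101 ≈ 222.99)
m(-15, -3) + w*M = -3 + (22522/101)*(-368) = -3 - 8288096/101 = -8288399/101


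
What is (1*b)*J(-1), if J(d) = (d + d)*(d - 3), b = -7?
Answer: -56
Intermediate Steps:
J(d) = 2*d*(-3 + d) (J(d) = (2*d)*(-3 + d) = 2*d*(-3 + d))
(1*b)*J(-1) = (1*(-7))*(2*(-1)*(-3 - 1)) = -14*(-1)*(-4) = -7*8 = -56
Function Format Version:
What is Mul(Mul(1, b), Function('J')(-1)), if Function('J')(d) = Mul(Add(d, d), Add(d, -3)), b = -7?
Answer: -56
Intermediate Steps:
Function('J')(d) = Mul(2, d, Add(-3, d)) (Function('J')(d) = Mul(Mul(2, d), Add(-3, d)) = Mul(2, d, Add(-3, d)))
Mul(Mul(1, b), Function('J')(-1)) = Mul(Mul(1, -7), Mul(2, -1, Add(-3, -1))) = Mul(-7, Mul(2, -1, -4)) = Mul(-7, 8) = -56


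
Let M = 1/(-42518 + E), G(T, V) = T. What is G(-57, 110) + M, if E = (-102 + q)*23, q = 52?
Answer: -2489077/43668 ≈ -57.000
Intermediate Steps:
E = -1150 (E = (-102 + 52)*23 = -50*23 = -1150)
M = -1/43668 (M = 1/(-42518 - 1150) = 1/(-43668) = -1/43668 ≈ -2.2900e-5)
G(-57, 110) + M = -57 - 1/43668 = -2489077/43668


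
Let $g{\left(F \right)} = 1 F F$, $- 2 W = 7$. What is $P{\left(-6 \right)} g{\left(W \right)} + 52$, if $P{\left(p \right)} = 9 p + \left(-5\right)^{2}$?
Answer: $- \frac{1213}{4} \approx -303.25$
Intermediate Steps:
$W = - \frac{7}{2}$ ($W = \left(- \frac{1}{2}\right) 7 = - \frac{7}{2} \approx -3.5$)
$g{\left(F \right)} = F^{2}$ ($g{\left(F \right)} = F F = F^{2}$)
$P{\left(p \right)} = 25 + 9 p$ ($P{\left(p \right)} = 9 p + 25 = 25 + 9 p$)
$P{\left(-6 \right)} g{\left(W \right)} + 52 = \left(25 + 9 \left(-6\right)\right) \left(- \frac{7}{2}\right)^{2} + 52 = \left(25 - 54\right) \frac{49}{4} + 52 = \left(-29\right) \frac{49}{4} + 52 = - \frac{1421}{4} + 52 = - \frac{1213}{4}$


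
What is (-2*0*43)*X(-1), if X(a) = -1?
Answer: 0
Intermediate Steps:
(-2*0*43)*X(-1) = (-2*0*43)*(-1) = (0*43)*(-1) = 0*(-1) = 0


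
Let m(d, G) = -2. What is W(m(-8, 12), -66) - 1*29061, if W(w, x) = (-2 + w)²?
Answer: -29045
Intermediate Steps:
W(m(-8, 12), -66) - 1*29061 = (-2 - 2)² - 1*29061 = (-4)² - 29061 = 16 - 29061 = -29045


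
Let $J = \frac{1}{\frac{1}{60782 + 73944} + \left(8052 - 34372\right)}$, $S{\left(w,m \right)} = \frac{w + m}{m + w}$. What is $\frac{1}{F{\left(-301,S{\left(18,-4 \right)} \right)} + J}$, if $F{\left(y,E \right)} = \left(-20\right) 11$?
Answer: $- \frac{3545988319}{780117564906} \approx -0.0045455$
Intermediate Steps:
$S{\left(w,m \right)} = 1$ ($S{\left(w,m \right)} = \frac{m + w}{m + w} = 1$)
$F{\left(y,E \right)} = -220$
$J = - \frac{134726}{3545988319}$ ($J = \frac{1}{\frac{1}{134726} - 26320} = \frac{1}{- \frac{3545988319}{134726}} = - \frac{134726}{3545988319} \approx -3.7994 \cdot 10^{-5}$)
$\frac{1}{F{\left(-301,S{\left(18,-4 \right)} \right)} + J} = \frac{1}{-220 - \frac{134726}{3545988319}} = \frac{1}{- \frac{780117564906}{3545988319}} = - \frac{3545988319}{780117564906}$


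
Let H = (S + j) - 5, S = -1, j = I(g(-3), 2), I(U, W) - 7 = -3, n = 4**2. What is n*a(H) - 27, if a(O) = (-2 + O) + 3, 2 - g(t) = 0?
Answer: -43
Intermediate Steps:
n = 16
g(t) = 2 (g(t) = 2 - 1*0 = 2 + 0 = 2)
I(U, W) = 4 (I(U, W) = 7 - 3 = 4)
j = 4
H = -2 (H = (-1 + 4) - 5 = 3 - 5 = -2)
a(O) = 1 + O
n*a(H) - 27 = 16*(1 - 2) - 27 = 16*(-1) - 27 = -16 - 27 = -43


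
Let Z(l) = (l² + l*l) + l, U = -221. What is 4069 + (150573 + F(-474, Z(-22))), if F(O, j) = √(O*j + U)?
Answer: 154642 + 5*I*√17945 ≈ 1.5464e+5 + 669.79*I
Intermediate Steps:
Z(l) = l + 2*l² (Z(l) = (l² + l²) + l = 2*l² + l = l + 2*l²)
F(O, j) = √(-221 + O*j) (F(O, j) = √(O*j - 221) = √(-221 + O*j))
4069 + (150573 + F(-474, Z(-22))) = 4069 + (150573 + √(-221 - (-10428)*(1 + 2*(-22)))) = 4069 + (150573 + √(-221 - (-10428)*(1 - 44))) = 4069 + (150573 + √(-221 - (-10428)*(-43))) = 4069 + (150573 + √(-221 - 474*946)) = 4069 + (150573 + √(-221 - 448404)) = 4069 + (150573 + √(-448625)) = 4069 + (150573 + 5*I*√17945) = 154642 + 5*I*√17945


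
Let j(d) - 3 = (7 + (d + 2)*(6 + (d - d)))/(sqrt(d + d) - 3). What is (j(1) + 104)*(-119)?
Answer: -11458 + 425*sqrt(2) ≈ -10857.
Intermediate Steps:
j(d) = 3 + (19 + 6*d)/(-3 + sqrt(2)*sqrt(d)) (j(d) = 3 + (7 + (d + 2)*(6 + (d - d)))/(sqrt(d + d) - 3) = 3 + (7 + (2 + d)*(6 + 0))/(sqrt(2*d) - 3) = 3 + (7 + (2 + d)*6)/(sqrt(2)*sqrt(d) - 3) = 3 + (7 + (12 + 6*d))/(-3 + sqrt(2)*sqrt(d)) = 3 + (19 + 6*d)/(-3 + sqrt(2)*sqrt(d)))
(j(1) + 104)*(-119) = ((10 + 6*1 + 3*sqrt(2)*sqrt(1))/(-3 + sqrt(2)*sqrt(1)) + 104)*(-119) = ((10 + 6 + 3*sqrt(2)*1)/(-3 + sqrt(2)*1) + 104)*(-119) = ((10 + 6 + 3*sqrt(2))/(-3 + sqrt(2)) + 104)*(-119) = ((16 + 3*sqrt(2))/(-3 + sqrt(2)) + 104)*(-119) = (104 + (16 + 3*sqrt(2))/(-3 + sqrt(2)))*(-119) = -12376 - 119*(16 + 3*sqrt(2))/(-3 + sqrt(2))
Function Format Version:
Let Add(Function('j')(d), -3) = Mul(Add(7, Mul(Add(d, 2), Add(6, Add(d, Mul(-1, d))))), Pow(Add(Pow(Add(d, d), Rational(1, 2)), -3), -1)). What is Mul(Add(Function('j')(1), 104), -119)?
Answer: Add(-11458, Mul(425, Pow(2, Rational(1, 2)))) ≈ -10857.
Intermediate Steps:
Function('j')(d) = Add(3, Mul(Pow(Add(-3, Mul(Pow(2, Rational(1, 2)), Pow(d, Rational(1, 2)))), -1), Add(19, Mul(6, d)))) (Function('j')(d) = Add(3, Mul(Add(7, Mul(Add(d, 2), Add(6, Add(d, Mul(-1, d))))), Pow(Add(Pow(Add(d, d), Rational(1, 2)), -3), -1))) = Add(3, Mul(Add(7, Mul(Add(2, d), Add(6, 0))), Pow(Add(Pow(Mul(2, d), Rational(1, 2)), -3), -1))) = Add(3, Mul(Add(7, Mul(Add(2, d), 6)), Pow(Add(Mul(Pow(2, Rational(1, 2)), Pow(d, Rational(1, 2))), -3), -1))) = Add(3, Mul(Add(7, Add(12, Mul(6, d))), Pow(Add(-3, Mul(Pow(2, Rational(1, 2)), Pow(d, Rational(1, 2)))), -1))) = Add(3, Mul(Add(19, Mul(6, d)), Pow(Add(-3, Mul(Pow(2, Rational(1, 2)), Pow(d, Rational(1, 2)))), -1))) = Add(3, Mul(Pow(Add(-3, Mul(Pow(2, Rational(1, 2)), Pow(d, Rational(1, 2)))), -1), Add(19, Mul(6, d)))))
Mul(Add(Function('j')(1), 104), -119) = Mul(Add(Mul(Pow(Add(-3, Mul(Pow(2, Rational(1, 2)), Pow(1, Rational(1, 2)))), -1), Add(10, Mul(6, 1), Mul(3, Pow(2, Rational(1, 2)), Pow(1, Rational(1, 2))))), 104), -119) = Mul(Add(Mul(Pow(Add(-3, Mul(Pow(2, Rational(1, 2)), 1)), -1), Add(10, 6, Mul(3, Pow(2, Rational(1, 2)), 1))), 104), -119) = Mul(Add(Mul(Pow(Add(-3, Pow(2, Rational(1, 2))), -1), Add(10, 6, Mul(3, Pow(2, Rational(1, 2))))), 104), -119) = Mul(Add(Mul(Pow(Add(-3, Pow(2, Rational(1, 2))), -1), Add(16, Mul(3, Pow(2, Rational(1, 2))))), 104), -119) = Mul(Add(104, Mul(Pow(Add(-3, Pow(2, Rational(1, 2))), -1), Add(16, Mul(3, Pow(2, Rational(1, 2)))))), -119) = Add(-12376, Mul(-119, Pow(Add(-3, Pow(2, Rational(1, 2))), -1), Add(16, Mul(3, Pow(2, Rational(1, 2))))))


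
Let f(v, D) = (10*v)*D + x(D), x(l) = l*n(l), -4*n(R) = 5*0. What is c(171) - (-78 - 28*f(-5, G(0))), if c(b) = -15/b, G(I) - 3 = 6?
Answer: -713759/57 ≈ -12522.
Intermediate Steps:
G(I) = 9 (G(I) = 3 + 6 = 9)
n(R) = 0 (n(R) = -5*0/4 = -¼*0 = 0)
x(l) = 0 (x(l) = l*0 = 0)
f(v, D) = 10*D*v (f(v, D) = (10*v)*D + 0 = 10*D*v + 0 = 10*D*v)
c(171) - (-78 - 28*f(-5, G(0))) = -15/171 - (-78 - 280*9*(-5)) = -15*1/171 - (-78 - 28*(-450)) = -5/57 - (-78 + 12600) = -5/57 - 1*12522 = -5/57 - 12522 = -713759/57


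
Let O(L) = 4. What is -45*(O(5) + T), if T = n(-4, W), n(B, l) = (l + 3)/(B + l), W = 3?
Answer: 90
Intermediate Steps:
n(B, l) = (3 + l)/(B + l)
T = -6 (T = (3 + 3)/(-4 + 3) = 6/(-1) = -1*6 = -6)
-45*(O(5) + T) = -45*(4 - 6) = -45*(-2) = 90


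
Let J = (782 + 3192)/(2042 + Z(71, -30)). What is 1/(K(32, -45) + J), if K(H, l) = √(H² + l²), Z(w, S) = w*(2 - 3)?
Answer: -7832754/11829087533 + 3884841*√3049/11829087533 ≈ 0.017472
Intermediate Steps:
Z(w, S) = -w (Z(w, S) = w*(-1) = -w)
J = 3974/1971 (J = (782 + 3192)/(2042 - 1*71) = 3974/(2042 - 71) = 3974/1971 ≈ 2.0162)
1/(K(32, -45) + J) = 1/(√(32² + (-45)²) + 3974/1971) = 1/(√(1024 + 2025) + 3974/1971) = 1/(√3049 + 3974/1971) = 1/(3974/1971 + √3049)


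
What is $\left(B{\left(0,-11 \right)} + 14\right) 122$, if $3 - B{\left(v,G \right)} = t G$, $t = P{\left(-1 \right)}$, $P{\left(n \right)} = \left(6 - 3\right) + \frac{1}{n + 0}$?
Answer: $4758$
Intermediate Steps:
$P{\left(n \right)} = 3 + \frac{1}{n}$
$t = 2$ ($t = 3 + \frac{1}{-1} = 3 - 1 = 2$)
$B{\left(v,G \right)} = 3 - 2 G$
$\left(B{\left(0,-11 \right)} + 14\right) 122 = \left(\left(3 - -22\right) + 14\right) 122 = \left(\left(3 + 22\right) + 14\right) 122 = \left(25 + 14\right) 122 = 39 \cdot 122 = 4758$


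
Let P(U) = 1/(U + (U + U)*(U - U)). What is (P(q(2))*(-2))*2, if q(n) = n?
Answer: -2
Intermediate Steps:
P(U) = 1/U (P(U) = 1/(U + (2*U)*0) = 1/(U + 0) = 1/U)
(P(q(2))*(-2))*2 = (-2/2)*2 = ((1/2)*(-2))*2 = -1*2 = -2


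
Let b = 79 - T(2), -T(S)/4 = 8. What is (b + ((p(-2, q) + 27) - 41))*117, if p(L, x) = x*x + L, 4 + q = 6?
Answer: 11583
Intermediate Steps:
q = 2 (q = -4 + 6 = 2)
T(S) = -32 (T(S) = -4*8 = -32)
p(L, x) = L + x² (p(L, x) = x² + L = L + x²)
b = 111 (b = 79 - 1*(-32) = 79 + 32 = 111)
(b + ((p(-2, q) + 27) - 41))*117 = (111 + (((-2 + 2²) + 27) - 41))*117 = (111 + (((-2 + 4) + 27) - 41))*117 = (111 + ((2 + 27) - 41))*117 = (111 + (29 - 41))*117 = (111 - 12)*117 = 99*117 = 11583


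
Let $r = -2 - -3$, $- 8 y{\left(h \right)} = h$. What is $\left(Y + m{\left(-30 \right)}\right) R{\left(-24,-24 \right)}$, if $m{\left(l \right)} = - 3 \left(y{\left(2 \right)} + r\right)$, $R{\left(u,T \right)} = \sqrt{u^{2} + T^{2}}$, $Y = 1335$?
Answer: $31986 \sqrt{2} \approx 45235.0$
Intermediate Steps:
$y{\left(h \right)} = - \frac{h}{8}$
$r = 1$ ($r = -2 + 3 = 1$)
$R{\left(u,T \right)} = \sqrt{T^{2} + u^{2}}$
$m{\left(l \right)} = - \frac{9}{4}$ ($m{\left(l \right)} = - 3 \left(\left(- \frac{1}{8}\right) 2 + 1\right) = - 3 \left(- \frac{1}{4} + 1\right) = \left(-3\right) \frac{3}{4} = - \frac{9}{4}$)
$\left(Y + m{\left(-30 \right)}\right) R{\left(-24,-24 \right)} = \left(1335 - \frac{9}{4}\right) \sqrt{\left(-24\right)^{2} + \left(-24\right)^{2}} = \frac{5331 \sqrt{576 + 576}}{4} = \frac{5331 \sqrt{1152}}{4} = \frac{5331 \cdot 24 \sqrt{2}}{4} = 31986 \sqrt{2}$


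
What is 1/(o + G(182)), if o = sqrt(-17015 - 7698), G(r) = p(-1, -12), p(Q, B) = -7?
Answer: -7/24762 - I*sqrt(24713)/24762 ≈ -0.00028269 - 0.0063486*I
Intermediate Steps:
G(r) = -7
o = I*sqrt(24713) (o = sqrt(-24713) = I*sqrt(24713) ≈ 157.2*I)
1/(o + G(182)) = 1/(I*sqrt(24713) - 7) = 1/(-7 + I*sqrt(24713))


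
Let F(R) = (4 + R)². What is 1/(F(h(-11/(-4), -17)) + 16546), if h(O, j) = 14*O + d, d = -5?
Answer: 4/71809 ≈ 5.5703e-5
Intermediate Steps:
h(O, j) = -5 + 14*O (h(O, j) = 14*O - 5 = -5 + 14*O)
1/(F(h(-11/(-4), -17)) + 16546) = 1/((4 + (-5 + 14*(-11/(-4))))² + 16546) = 1/((4 + (-5 + 14*(-11*(-¼))))² + 16546) = 1/((4 + (-5 + 14*(11/4)))² + 16546) = 1/((4 + (-5 + 77/2))² + 16546) = 1/((4 + 67/2)² + 16546) = 1/((75/2)² + 16546) = 1/(5625/4 + 16546) = 1/(71809/4) = 4/71809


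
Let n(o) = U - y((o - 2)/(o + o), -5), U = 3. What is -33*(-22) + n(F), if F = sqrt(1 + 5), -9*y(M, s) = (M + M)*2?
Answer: 6563/9 - 2*sqrt(6)/27 ≈ 729.04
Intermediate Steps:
y(M, s) = -4*M/9 (y(M, s) = -(M + M)*2/9 = -2*M*2/9 = -4*M/9)
F = sqrt(6) ≈ 2.4495
n(o) = 3 + 2*(-2 + o)/(9*o) (n(o) = 3 - (-4)*(o - 2)/(o + o)/9 = 3 - (-4)*(-2 + o)/((2*o))/9 = 3 - (-4)*(-2 + o)*(1/(2*o))/9 = 3 - (-4)*(-2 + o)/(2*o)/9 = 3 - (-2)*(-2 + o)/(9*o) = 3 + 2*(-2 + o)/(9*o))
-33*(-22) + n(F) = -33*(-22) + (-4 + 29*sqrt(6))/(9*(sqrt(6))) = 726 + (sqrt(6)/6)*(-4 + 29*sqrt(6))/9 = 726 + sqrt(6)*(-4 + 29*sqrt(6))/54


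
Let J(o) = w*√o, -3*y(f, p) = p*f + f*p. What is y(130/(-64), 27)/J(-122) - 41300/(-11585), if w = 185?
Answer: 1180/331 - 117*I*√122/72224 ≈ 3.565 - 0.017893*I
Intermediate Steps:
y(f, p) = -2*f*p/3 (y(f, p) = -(p*f + f*p)/3 = -(f*p + f*p)/3 = -2*f*p/3)
J(o) = 185*√o
y(130/(-64), 27)/J(-122) - 41300/(-11585) = (-⅔*130/(-64)*27)/((185*√(-122))) - 41300/(-11585) = (-⅔*130*(-1/64)*27)/((185*(I*√122))) - 41300*(-1/11585) = (-⅔*(-65/32)*27)/((185*I*√122)) + 1180/331 = 585*(-I*√122/22570)/16 + 1180/331 = -117*I*√122/72224 + 1180/331 = 1180/331 - 117*I*√122/72224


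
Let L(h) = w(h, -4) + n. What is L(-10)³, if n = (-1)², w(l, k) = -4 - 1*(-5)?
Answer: 8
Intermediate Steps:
w(l, k) = 1 (w(l, k) = -4 + 5 = 1)
n = 1
L(h) = 2 (L(h) = 1 + 1 = 2)
L(-10)³ = 2³ = 8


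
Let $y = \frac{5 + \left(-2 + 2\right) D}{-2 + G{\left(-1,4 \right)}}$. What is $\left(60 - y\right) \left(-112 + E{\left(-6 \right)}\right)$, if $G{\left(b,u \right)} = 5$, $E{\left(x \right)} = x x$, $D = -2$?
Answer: $- \frac{13300}{3} \approx -4433.3$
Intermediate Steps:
$E{\left(x \right)} = x^{2}$
$y = \frac{5}{3}$ ($y = \frac{5 + \left(-2 + 2\right) \left(-2\right)}{-2 + 5} = \frac{5 + 0 \left(-2\right)}{3} = \left(5 + 0\right) \frac{1}{3} = 5 \cdot \frac{1}{3} = \frac{5}{3} \approx 1.6667$)
$\left(60 - y\right) \left(-112 + E{\left(-6 \right)}\right) = \left(60 - \frac{5}{3}\right) \left(-112 + \left(-6\right)^{2}\right) = \left(60 - \frac{5}{3}\right) \left(-112 + 36\right) = \frac{175}{3} \left(-76\right) = - \frac{13300}{3}$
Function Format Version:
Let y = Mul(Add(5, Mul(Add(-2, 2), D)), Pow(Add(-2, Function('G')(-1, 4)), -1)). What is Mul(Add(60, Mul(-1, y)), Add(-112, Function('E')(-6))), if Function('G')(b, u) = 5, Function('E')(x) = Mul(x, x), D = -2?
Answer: Rational(-13300, 3) ≈ -4433.3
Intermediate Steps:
Function('E')(x) = Pow(x, 2)
y = Rational(5, 3) (y = Mul(Add(5, Mul(Add(-2, 2), -2)), Pow(Add(-2, 5), -1)) = Mul(Add(5, Mul(0, -2)), Pow(3, -1)) = Mul(Add(5, 0), Rational(1, 3)) = Mul(5, Rational(1, 3)) = Rational(5, 3) ≈ 1.6667)
Mul(Add(60, Mul(-1, y)), Add(-112, Function('E')(-6))) = Mul(Add(60, Mul(-1, Rational(5, 3))), Add(-112, Pow(-6, 2))) = Mul(Add(60, Rational(-5, 3)), Add(-112, 36)) = Mul(Rational(175, 3), -76) = Rational(-13300, 3)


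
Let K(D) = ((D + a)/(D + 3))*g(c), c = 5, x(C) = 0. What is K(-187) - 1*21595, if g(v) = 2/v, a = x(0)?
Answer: -9933513/460 ≈ -21595.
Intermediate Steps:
a = 0
K(D) = 2*D/(5*(3 + D)) (K(D) = ((D + 0)/(D + 3))*(2/5) = (D/(3 + D))*(2*(⅕)) = (D/(3 + D))*(⅖) = 2*D/(5*(3 + D)))
K(-187) - 1*21595 = (⅖)*(-187)/(3 - 187) - 1*21595 = (⅖)*(-187)/(-184) - 21595 = (⅖)*(-187)*(-1/184) - 21595 = 187/460 - 21595 = -9933513/460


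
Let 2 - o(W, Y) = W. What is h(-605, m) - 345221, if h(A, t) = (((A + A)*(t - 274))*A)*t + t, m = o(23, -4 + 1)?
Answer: 4534704508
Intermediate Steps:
o(W, Y) = 2 - W
m = -21 (m = 2 - 1*23 = 2 - 23 = -21)
h(A, t) = t + 2*t*A²*(-274 + t) (h(A, t) = (((2*A)*(-274 + t))*A)*t + t = ((2*A*(-274 + t))*A)*t + t = (2*A²*(-274 + t))*t + t = 2*t*A²*(-274 + t) + t = t + 2*t*A²*(-274 + t))
h(-605, m) - 345221 = -21*(1 - 548*(-605)² + 2*(-21)*(-605)²) - 345221 = -21*(1 - 548*366025 + 2*(-21)*366025) - 345221 = -21*(1 - 200581700 - 15373050) - 345221 = -21*(-215954749) - 345221 = 4535049729 - 345221 = 4534704508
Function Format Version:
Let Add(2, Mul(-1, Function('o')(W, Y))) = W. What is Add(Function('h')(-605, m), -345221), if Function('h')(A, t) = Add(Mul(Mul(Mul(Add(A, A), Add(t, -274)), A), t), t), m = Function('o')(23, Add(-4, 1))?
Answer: 4534704508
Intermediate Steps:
Function('o')(W, Y) = Add(2, Mul(-1, W))
m = -21 (m = Add(2, Mul(-1, 23)) = Add(2, -23) = -21)
Function('h')(A, t) = Add(t, Mul(2, t, Pow(A, 2), Add(-274, t))) (Function('h')(A, t) = Add(Mul(Mul(Mul(Mul(2, A), Add(-274, t)), A), t), t) = Add(Mul(Mul(Mul(2, A, Add(-274, t)), A), t), t) = Add(Mul(Mul(2, Pow(A, 2), Add(-274, t)), t), t) = Add(Mul(2, t, Pow(A, 2), Add(-274, t)), t) = Add(t, Mul(2, t, Pow(A, 2), Add(-274, t))))
Add(Function('h')(-605, m), -345221) = Add(Mul(-21, Add(1, Mul(-548, Pow(-605, 2)), Mul(2, -21, Pow(-605, 2)))), -345221) = Add(Mul(-21, Add(1, Mul(-548, 366025), Mul(2, -21, 366025))), -345221) = Add(Mul(-21, Add(1, -200581700, -15373050)), -345221) = Add(Mul(-21, -215954749), -345221) = Add(4535049729, -345221) = 4534704508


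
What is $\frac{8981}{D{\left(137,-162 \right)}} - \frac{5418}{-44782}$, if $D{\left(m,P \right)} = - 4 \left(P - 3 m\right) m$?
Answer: $\frac{1051730407}{7030863564} \approx 0.14959$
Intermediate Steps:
$D{\left(m,P \right)} = m \left(- 4 P + 12 m\right)$ ($D{\left(m,P \right)} = - 4 \left(P - 3 m\right) m = \left(- 4 P + 12 m\right) m = m \left(- 4 P + 12 m\right)$)
$\frac{8981}{D{\left(137,-162 \right)}} - \frac{5418}{-44782} = \frac{8981}{4 \cdot 137 \left(\left(-1\right) \left(-162\right) + 3 \cdot 137\right)} - \frac{5418}{-44782} = \frac{8981}{4 \cdot 137 \left(162 + 411\right)} - - \frac{2709}{22391} = \frac{8981}{4 \cdot 137 \cdot 573} + \frac{2709}{22391} = \frac{8981}{314004} + \frac{2709}{22391} = \frac{1051730407}{7030863564}$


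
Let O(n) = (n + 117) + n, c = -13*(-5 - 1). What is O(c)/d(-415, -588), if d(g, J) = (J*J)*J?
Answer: -13/9680832 ≈ -1.3429e-6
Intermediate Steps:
d(g, J) = J³ (d(g, J) = J²*J = J³)
c = 78 (c = -13*(-6) = 78)
O(n) = 117 + 2*n (O(n) = (117 + n) + n = 117 + 2*n)
O(c)/d(-415, -588) = (117 + 2*78)/((-588)³) = (117 + 156)/(-203297472) = 273*(-1/203297472) = -13/9680832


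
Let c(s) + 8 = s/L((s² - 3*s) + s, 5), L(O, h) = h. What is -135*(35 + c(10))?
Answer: -3915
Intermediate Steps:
c(s) = -8 + s/5
-135*(35 + c(10)) = -135*(35 + (-8 + (⅕)*10)) = -135*(35 + (-8 + 2)) = -135*(35 - 6) = -135*29 = -3915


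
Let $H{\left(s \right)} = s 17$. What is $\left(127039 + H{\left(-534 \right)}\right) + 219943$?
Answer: $337904$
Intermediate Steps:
$H{\left(s \right)} = 17 s$
$\left(127039 + H{\left(-534 \right)}\right) + 219943 = \left(127039 + 17 \left(-534\right)\right) + 219943 = \left(127039 - 9078\right) + 219943 = 117961 + 219943 = 337904$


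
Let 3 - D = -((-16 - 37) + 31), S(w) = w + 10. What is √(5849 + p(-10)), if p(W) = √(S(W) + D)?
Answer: √(5849 + I*√19) ≈ 76.479 + 0.0285*I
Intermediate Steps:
S(w) = 10 + w
D = -19 (D = 3 - (-1)*((-16 - 37) + 31) = 3 - (-1)*(-53 + 31) = 3 - (-1)*(-22) = 3 - 1*22 = 3 - 22 = -19)
p(W) = √(-9 + W) (p(W) = √((10 + W) - 19) = √(-9 + W))
√(5849 + p(-10)) = √(5849 + √(-9 - 10)) = √(5849 + √(-19)) = √(5849 + I*√19)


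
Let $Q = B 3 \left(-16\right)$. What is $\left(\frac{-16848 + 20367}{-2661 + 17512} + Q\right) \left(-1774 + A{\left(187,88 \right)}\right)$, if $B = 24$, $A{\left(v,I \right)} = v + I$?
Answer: $\frac{25640144667}{14851} \approx 1.7265 \cdot 10^{6}$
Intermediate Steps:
$A{\left(v,I \right)} = I + v$
$Q = -1152$ ($Q = 24 \cdot 3 \left(-16\right) = 72 \left(-16\right) = -1152$)
$\left(\frac{-16848 + 20367}{-2661 + 17512} + Q\right) \left(-1774 + A{\left(187,88 \right)}\right) = \left(\frac{-16848 + 20367}{-2661 + 17512} - 1152\right) \left(-1774 + \left(88 + 187\right)\right) = \left(\frac{3519}{14851} - 1152\right) \left(-1774 + 275\right) = \left(3519 \cdot \frac{1}{14851} - 1152\right) \left(-1499\right) = \left(\frac{3519}{14851} - 1152\right) \left(-1499\right) = \left(- \frac{17104833}{14851}\right) \left(-1499\right) = \frac{25640144667}{14851}$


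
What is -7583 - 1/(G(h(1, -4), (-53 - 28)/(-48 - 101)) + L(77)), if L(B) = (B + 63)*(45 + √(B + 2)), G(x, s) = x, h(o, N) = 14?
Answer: -20754777613/2737014 + 5*√79/1368507 ≈ -7583.0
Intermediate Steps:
L(B) = (45 + √(2 + B))*(63 + B) (L(B) = (63 + B)*(45 + √(2 + B)) = (45 + √(2 + B))*(63 + B))
-7583 - 1/(G(h(1, -4), (-53 - 28)/(-48 - 101)) + L(77)) = -7583 - 1/(14 + (2835 + 45*77 + 63*√(2 + 77) + 77*√(2 + 77))) = -7583 - 1/(14 + (2835 + 3465 + 63*√79 + 77*√79)) = -7583 - 1/(14 + (6300 + 140*√79)) = -7583 - 1/(6314 + 140*√79)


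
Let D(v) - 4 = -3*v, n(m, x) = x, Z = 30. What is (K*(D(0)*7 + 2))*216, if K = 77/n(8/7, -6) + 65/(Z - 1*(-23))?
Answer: -3986280/53 ≈ -75213.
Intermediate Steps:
D(v) = 4 - 3*v
K = -3691/318 (K = 77/(-6) + 65/(30 - 1*(-23)) = 77*(-1/6) + 65/(30 + 23) = -77/6 + 65/53 = -3691/318 ≈ -11.607)
(K*(D(0)*7 + 2))*216 = -3691*((4 - 3*0)*7 + 2)/318*216 = -3691*((4 + 0)*7 + 2)/318*216 = -3691*(4*7 + 2)/318*216 = -3691*(28 + 2)/318*216 = -3691/318*30*216 = -18455/53*216 = -3986280/53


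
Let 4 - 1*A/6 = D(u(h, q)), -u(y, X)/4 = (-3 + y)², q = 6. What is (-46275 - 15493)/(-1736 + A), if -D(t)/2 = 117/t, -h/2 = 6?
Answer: 1544200/42839 ≈ 36.047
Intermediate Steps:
h = -12 (h = -2*6 = -12)
u(y, X) = -4*(-3 + y)²
D(t) = -234/t
A = 561/25 (A = 24 - (-1404)/((-4*(-3 - 12)²)) = 24 - (-1404)/((-4*(-15)²)) = 24 - (-1404)/((-4*225)) = 24 - (-1404)/(-900) = 24 - (-1404)*(-1)/900 = 24 - 6*13/50 = 24 - 39/25 = 561/25 ≈ 22.440)
(-46275 - 15493)/(-1736 + A) = (-46275 - 15493)/(-1736 + 561/25) = -61768/(-42839/25) = -61768*(-25/42839) = 1544200/42839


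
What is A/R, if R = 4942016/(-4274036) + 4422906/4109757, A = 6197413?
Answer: -9071592065770345423/117235448458 ≈ -7.7379e+7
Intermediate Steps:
R = -117235448458/1463770780771 (R = 4942016*(-1/4274036) + 4422906*(1/4109757) = -1235504/1068509 + 1474302/1369919 = -117235448458/1463770780771 ≈ -0.080091)
A/R = 6197413/(-117235448458/1463770780771) = 6197413*(-1463770780771/117235448458) = -9071592065770345423/117235448458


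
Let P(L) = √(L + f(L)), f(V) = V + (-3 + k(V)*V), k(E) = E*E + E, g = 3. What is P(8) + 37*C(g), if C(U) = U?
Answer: 111 + √589 ≈ 135.27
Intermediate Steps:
k(E) = E + E² (k(E) = E² + E = E + E²)
f(V) = -3 + V + V²*(1 + V) (f(V) = V + (-3 + (V*(1 + V))*V) = V + (-3 + V²*(1 + V)) = -3 + V + V²*(1 + V))
P(L) = √(-3 + 2*L + L²*(1 + L)) (P(L) = √(L + (-3 + L + L²*(1 + L))) = √(-3 + 2*L + L²*(1 + L)))
P(8) + 37*C(g) = √(-3 + 2*8 + 8²*(1 + 8)) + 37*3 = √(-3 + 16 + 64*9) + 111 = √(-3 + 16 + 576) + 111 = √589 + 111 = 111 + √589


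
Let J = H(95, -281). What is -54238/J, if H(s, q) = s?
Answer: -54238/95 ≈ -570.93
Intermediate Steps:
J = 95
-54238/J = -54238/95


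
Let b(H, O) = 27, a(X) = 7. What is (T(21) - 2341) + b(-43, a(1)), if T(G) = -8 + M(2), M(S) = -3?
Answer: -2325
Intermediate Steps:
T(G) = -11 (T(G) = -8 - 3 = -11)
(T(21) - 2341) + b(-43, a(1)) = (-11 - 2341) + 27 = -2352 + 27 = -2325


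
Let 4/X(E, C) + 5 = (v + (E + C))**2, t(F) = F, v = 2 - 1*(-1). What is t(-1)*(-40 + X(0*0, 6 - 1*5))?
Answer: 436/11 ≈ 39.636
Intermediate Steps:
v = 3 (v = 2 + 1 = 3)
X(E, C) = 4/(-5 + (3 + C + E)**2) (X(E, C) = 4/(-5 + (3 + (E + C))**2) = 4/(-5 + (3 + (C + E))**2) = 4/(-5 + (3 + C + E)**2))
t(-1)*(-40 + X(0*0, 6 - 1*5)) = -(-40 + 4/(-5 + (3 + (6 - 1*5) + 0*0)**2)) = -(-40 + 4/(-5 + (3 + (6 - 5) + 0)**2)) = -(-40 + 4/(-5 + (3 + 1 + 0)**2)) = -(-40 + 4/(-5 + 4**2)) = -(-40 + 4/(-5 + 16)) = -(-40 + 4/11) = -1*(-436/11) = 436/11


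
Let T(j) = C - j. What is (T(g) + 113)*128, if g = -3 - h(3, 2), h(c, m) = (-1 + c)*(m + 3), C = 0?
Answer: 16128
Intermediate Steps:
h(c, m) = (-1 + c)*(3 + m)
g = -13 (g = -3 - (-3 - 1*2 + 3*3 + 3*2) = -3 - (-3 - 2 + 9 + 6) = -3 - 1*10 = -3 - 10 = -13)
T(j) = -j (T(j) = 0 - j = -j)
(T(g) + 113)*128 = (-1*(-13) + 113)*128 = (13 + 113)*128 = 126*128 = 16128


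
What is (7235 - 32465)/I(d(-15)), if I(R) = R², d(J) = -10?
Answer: -2523/10 ≈ -252.30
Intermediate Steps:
(7235 - 32465)/I(d(-15)) = (7235 - 32465)/((-10)²) = -25230/100 = -25230*1/100 = -2523/10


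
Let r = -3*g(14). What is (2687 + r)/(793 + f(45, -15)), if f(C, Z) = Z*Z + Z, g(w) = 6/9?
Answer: 2685/1003 ≈ 2.6770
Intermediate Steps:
g(w) = ⅔ (g(w) = 6*(⅑) = ⅔)
f(C, Z) = Z + Z² (f(C, Z) = Z² + Z = Z + Z²)
r = -2 (r = -3*⅔ = -2)
(2687 + r)/(793 + f(45, -15)) = (2687 - 2)/(793 - 15*(1 - 15)) = 2685/(793 - 15*(-14)) = 2685/(793 + 210) = 2685/1003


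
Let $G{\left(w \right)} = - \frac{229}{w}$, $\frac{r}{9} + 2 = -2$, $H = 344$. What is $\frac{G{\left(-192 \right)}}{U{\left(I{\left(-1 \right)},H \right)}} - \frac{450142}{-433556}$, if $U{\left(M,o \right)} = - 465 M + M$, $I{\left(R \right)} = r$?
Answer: $\frac{360945075545}{347621732352} \approx 1.0383$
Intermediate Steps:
$r = -36$ ($r = -18 + 9 \left(-2\right) = -18 - 18 = -36$)
$I{\left(R \right)} = -36$
$U{\left(M,o \right)} = - 464 M$
$\frac{G{\left(-192 \right)}}{U{\left(I{\left(-1 \right)},H \right)}} - \frac{450142}{-433556} = \frac{\left(-229\right) \frac{1}{-192}}{\left(-464\right) \left(-36\right)} - \frac{450142}{-433556} = \frac{\left(-229\right) \left(- \frac{1}{192}\right)}{16704} - - \frac{225071}{216778} = \frac{229}{192} \cdot \frac{1}{16704} + \frac{225071}{216778} = \frac{229}{3207168} + \frac{225071}{216778} = \frac{360945075545}{347621732352}$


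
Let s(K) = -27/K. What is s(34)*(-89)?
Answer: 2403/34 ≈ 70.677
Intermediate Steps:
s(34)*(-89) = -27/34*(-89) = 2403/34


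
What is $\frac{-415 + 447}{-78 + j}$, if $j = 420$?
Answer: $\frac{16}{171} \approx 0.093567$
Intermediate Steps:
$\frac{-415 + 447}{-78 + j} = \frac{-415 + 447}{-78 + 420} = \frac{32}{342} = 32 \cdot \frac{1}{342} = \frac{16}{171}$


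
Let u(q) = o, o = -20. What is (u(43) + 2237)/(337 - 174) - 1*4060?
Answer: -659563/163 ≈ -4046.4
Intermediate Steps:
u(q) = -20
(u(43) + 2237)/(337 - 174) - 1*4060 = (-20 + 2237)/(337 - 174) - 1*4060 = 2217/163 - 4060 = -659563/163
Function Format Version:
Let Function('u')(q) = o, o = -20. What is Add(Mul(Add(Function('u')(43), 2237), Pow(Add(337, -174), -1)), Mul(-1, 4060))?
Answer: Rational(-659563, 163) ≈ -4046.4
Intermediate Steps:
Function('u')(q) = -20
Add(Mul(Add(Function('u')(43), 2237), Pow(Add(337, -174), -1)), Mul(-1, 4060)) = Add(Mul(Add(-20, 2237), Pow(Add(337, -174), -1)), Mul(-1, 4060)) = Add(Mul(2217, Pow(163, -1)), -4060) = Add(Mul(2217, Rational(1, 163)), -4060) = Add(Rational(2217, 163), -4060) = Rational(-659563, 163)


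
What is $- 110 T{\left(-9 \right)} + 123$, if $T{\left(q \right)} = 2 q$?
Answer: $2103$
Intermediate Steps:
$- 110 T{\left(-9 \right)} + 123 = - 110 \cdot 2 \left(-9\right) + 123 = \left(-110\right) \left(-18\right) + 123 = 1980 + 123 = 2103$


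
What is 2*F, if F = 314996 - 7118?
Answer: 615756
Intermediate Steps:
F = 307878
2*F = 2*307878 = 615756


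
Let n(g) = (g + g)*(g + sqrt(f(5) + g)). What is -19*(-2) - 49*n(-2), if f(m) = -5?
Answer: -354 + 196*I*sqrt(7) ≈ -354.0 + 518.57*I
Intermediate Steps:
n(g) = 2*g*(g + sqrt(-5 + g)) (n(g) = (g + g)*(g + sqrt(-5 + g)) = (2*g)*(g + sqrt(-5 + g)) = 2*g*(g + sqrt(-5 + g)))
-19*(-2) - 49*n(-2) = -19*(-2) - 98*(-2)*(-2 + sqrt(-5 - 2)) = 38 - 98*(-2)*(-2 + sqrt(-7)) = 38 - 98*(-2)*(-2 + I*sqrt(7)) = 38 - 49*(8 - 4*I*sqrt(7)) = 38 + (-392 + 196*I*sqrt(7)) = -354 + 196*I*sqrt(7)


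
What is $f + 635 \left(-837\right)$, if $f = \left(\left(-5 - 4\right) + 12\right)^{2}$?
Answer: $-531486$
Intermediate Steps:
$f = 9$ ($f = \left(-9 + 12\right)^{2} = 3^{2} = 9$)
$f + 635 \left(-837\right) = 9 + 635 \left(-837\right) = 9 - 531495 = -531486$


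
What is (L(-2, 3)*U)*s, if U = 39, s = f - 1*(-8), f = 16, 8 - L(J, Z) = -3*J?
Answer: 1872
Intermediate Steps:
L(J, Z) = 8 + 3*J (L(J, Z) = 8 - (-3)*J = 8 + 3*J)
s = 24 (s = 16 - 1*(-8) = 16 + 8 = 24)
(L(-2, 3)*U)*s = ((8 + 3*(-2))*39)*24 = ((8 - 6)*39)*24 = (2*39)*24 = 78*24 = 1872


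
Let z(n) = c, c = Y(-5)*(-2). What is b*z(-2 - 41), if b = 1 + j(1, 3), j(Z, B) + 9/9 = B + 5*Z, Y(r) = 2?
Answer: -32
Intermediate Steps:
j(Z, B) = -1 + B + 5*Z (j(Z, B) = -1 + (B + 5*Z) = -1 + B + 5*Z)
c = -4 (c = 2*(-2) = -4)
z(n) = -4
b = 8 (b = 1 + (-1 + 3 + 5*1) = 1 + (-1 + 3 + 5) = 1 + 7 = 8)
b*z(-2 - 41) = 8*(-4) = -32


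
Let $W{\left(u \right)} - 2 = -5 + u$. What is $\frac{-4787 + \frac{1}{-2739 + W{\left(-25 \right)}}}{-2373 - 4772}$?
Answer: $\frac{2649126}{3954043} \approx 0.66998$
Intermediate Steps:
$W{\left(u \right)} = -3 + u$ ($W{\left(u \right)} = 2 + \left(-5 + u\right) = -3 + u$)
$\frac{-4787 + \frac{1}{-2739 + W{\left(-25 \right)}}}{-2373 - 4772} = \frac{-4787 + \frac{1}{-2739 - 28}}{-2373 - 4772} = \frac{-4787 + \frac{1}{-2739 - 28}}{-7145} = \left(-4787 + \frac{1}{-2767}\right) \left(- \frac{1}{7145}\right) = \left(-4787 - \frac{1}{2767}\right) \left(- \frac{1}{7145}\right) = \left(- \frac{13245630}{2767}\right) \left(- \frac{1}{7145}\right) = \frac{2649126}{3954043}$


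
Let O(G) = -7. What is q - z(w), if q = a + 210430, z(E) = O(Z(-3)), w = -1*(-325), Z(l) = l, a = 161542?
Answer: 371979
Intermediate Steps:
w = 325
z(E) = -7
q = 371972 (q = 161542 + 210430 = 371972)
q - z(w) = 371972 - 1*(-7) = 371972 + 7 = 371979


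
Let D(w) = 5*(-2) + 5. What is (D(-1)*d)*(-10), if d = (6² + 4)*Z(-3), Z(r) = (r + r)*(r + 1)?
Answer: 24000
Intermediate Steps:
Z(r) = 2*r*(1 + r) (Z(r) = (2*r)*(1 + r) = 2*r*(1 + r))
d = 480 (d = (6² + 4)*(2*(-3)*(1 - 3)) = (36 + 4)*(2*(-3)*(-2)) = 40*12 = 480)
D(w) = -5 (D(w) = -10 + 5 = -5)
(D(-1)*d)*(-10) = -5*480*(-10) = -2400*(-10) = 24000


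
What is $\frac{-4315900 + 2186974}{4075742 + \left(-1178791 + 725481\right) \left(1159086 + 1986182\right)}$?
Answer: $\frac{354821}{237629560223} \approx 1.4932 \cdot 10^{-6}$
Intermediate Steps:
$\frac{-4315900 + 2186974}{4075742 + \left(-1178791 + 725481\right) \left(1159086 + 1986182\right)} = - \frac{2128926}{4075742 - 1425781437080} = - \frac{2128926}{-1425777361338} = \left(-2128926\right) \left(- \frac{1}{1425777361338}\right) = \frac{354821}{237629560223}$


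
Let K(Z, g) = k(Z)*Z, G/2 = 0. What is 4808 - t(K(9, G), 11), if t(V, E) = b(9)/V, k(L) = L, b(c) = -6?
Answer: 129818/27 ≈ 4808.1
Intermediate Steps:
G = 0 (G = 2*0 = 0)
K(Z, g) = Z² (K(Z, g) = Z*Z = Z²)
t(V, E) = -6/V
4808 - t(K(9, G), 11) = 4808 - (-6)/(9²) = 4808 - (-6)/81 = 4808 - 1*(-2/27) = 4808 + 2/27 = 129818/27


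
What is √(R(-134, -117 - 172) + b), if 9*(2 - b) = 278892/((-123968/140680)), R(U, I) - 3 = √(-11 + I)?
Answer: √(527833914010 + 150078760*I*√3)/3874 ≈ 187.54 + 0.046179*I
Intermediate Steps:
R(U, I) = 3 + √(-11 + I)
b = 136238743/3874 (b = 2 - 30988/((-123968/140680)) = 2 - 30988/((-123968*1/140680)) = 2 - 30988/(-15496/17585) = 2 - 30988*(-17585)/15496 = 2 - ⅑*(-1226078955/3874) = 2 + 136230995/3874 = 136238743/3874 ≈ 35167.)
√(R(-134, -117 - 172) + b) = √((3 + √(-11 + (-117 - 172))) + 136238743/3874) = √((3 + √(-11 - 289)) + 136238743/3874) = √((3 + √(-300)) + 136238743/3874) = √((3 + 10*I*√3) + 136238743/3874) = √(136250365/3874 + 10*I*√3)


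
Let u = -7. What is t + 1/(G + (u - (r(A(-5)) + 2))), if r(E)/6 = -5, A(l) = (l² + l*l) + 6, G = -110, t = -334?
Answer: -29727/89 ≈ -334.01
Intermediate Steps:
A(l) = 6 + 2*l² (A(l) = (l² + l²) + 6 = 2*l² + 6 = 6 + 2*l²)
r(E) = -30 (r(E) = 6*(-5) = -30)
t + 1/(G + (u - (r(A(-5)) + 2))) = -334 + 1/(-110 + (-7 - (-30 + 2))) = -334 + 1/(-110 + (-7 - 1*(-28))) = -334 + 1/(-110 + (-7 + 28)) = -334 + 1/(-110 + 21) = -334 + 1/(-89) = -334 - 1/89 = -29727/89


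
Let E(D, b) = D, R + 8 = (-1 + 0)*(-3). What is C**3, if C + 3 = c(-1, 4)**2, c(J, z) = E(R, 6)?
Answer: 10648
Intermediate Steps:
R = -5 (R = -8 + (-1 + 0)*(-3) = -8 - 1*(-3) = -8 + 3 = -5)
c(J, z) = -5
C = 22 (C = -3 + (-5)**2 = -3 + 25 = 22)
C**3 = 22**3 = 10648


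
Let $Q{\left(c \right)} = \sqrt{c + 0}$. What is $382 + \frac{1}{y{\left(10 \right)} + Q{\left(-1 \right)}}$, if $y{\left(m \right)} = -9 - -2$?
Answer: $\frac{19093}{50} - \frac{i}{50} \approx 381.86 - 0.02 i$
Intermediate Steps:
$y{\left(m \right)} = -7$ ($y{\left(m \right)} = -9 + 2 = -7$)
$Q{\left(c \right)} = \sqrt{c}$
$382 + \frac{1}{y{\left(10 \right)} + Q{\left(-1 \right)}} = 382 + \frac{1}{-7 + \sqrt{-1}} = 382 + \frac{1}{-7 + i} = 382 + \frac{-7 - i}{50}$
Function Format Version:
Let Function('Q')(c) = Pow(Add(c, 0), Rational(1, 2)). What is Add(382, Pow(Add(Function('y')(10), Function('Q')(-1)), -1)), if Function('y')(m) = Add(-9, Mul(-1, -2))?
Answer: Add(Rational(19093, 50), Mul(Rational(-1, 50), I)) ≈ Add(381.86, Mul(-0.020000, I))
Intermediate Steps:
Function('y')(m) = -7 (Function('y')(m) = Add(-9, 2) = -7)
Function('Q')(c) = Pow(c, Rational(1, 2))
Add(382, Pow(Add(Function('y')(10), Function('Q')(-1)), -1)) = Add(382, Pow(Add(-7, Pow(-1, Rational(1, 2))), -1)) = Add(382, Pow(Add(-7, I), -1)) = Add(382, Mul(Rational(1, 50), Add(-7, Mul(-1, I))))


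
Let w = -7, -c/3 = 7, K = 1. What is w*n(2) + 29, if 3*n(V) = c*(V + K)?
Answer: 176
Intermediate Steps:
c = -21 (c = -3*7 = -21)
n(V) = -7 - 7*V (n(V) = (-21*(V + 1))/3 = (-21*(1 + V))/3 = (-21 - 21*V)/3 = -7 - 7*V)
w*n(2) + 29 = -7*(-7 - 7*2) + 29 = -7*(-7 - 14) + 29 = -7*(-21) + 29 = 147 + 29 = 176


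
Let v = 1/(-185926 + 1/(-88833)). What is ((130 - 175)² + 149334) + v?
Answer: 2499900392925048/16516364359 ≈ 1.5136e+5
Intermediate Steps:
v = -88833/16516364359 (v = 1/(-185926 - 1/88833) = 1/(-16516364359/88833) = -88833/16516364359 ≈ -5.3785e-6)
((130 - 175)² + 149334) + v = ((130 - 175)² + 149334) - 88833/16516364359 = ((-45)² + 149334) - 88833/16516364359 = (2025 + 149334) - 88833/16516364359 = 151359 - 88833/16516364359 = 2499900392925048/16516364359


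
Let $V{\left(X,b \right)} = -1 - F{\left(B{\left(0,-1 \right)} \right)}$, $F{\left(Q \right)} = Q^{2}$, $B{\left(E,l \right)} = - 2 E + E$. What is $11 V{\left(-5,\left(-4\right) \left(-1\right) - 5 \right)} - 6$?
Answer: $-17$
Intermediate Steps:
$B{\left(E,l \right)} = - E$
$V{\left(X,b \right)} = -1$ ($V{\left(X,b \right)} = -1 - \left(\left(-1\right) 0\right)^{2} = -1 - 0^{2} = -1 - 0 = -1 + 0 = -1$)
$11 V{\left(-5,\left(-4\right) \left(-1\right) - 5 \right)} - 6 = 11 \left(-1\right) - 6 = -11 - 6 = -17$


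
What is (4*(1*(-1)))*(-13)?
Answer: 52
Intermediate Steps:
(4*(1*(-1)))*(-13) = (4*(-1))*(-13) = -4*(-13) = 52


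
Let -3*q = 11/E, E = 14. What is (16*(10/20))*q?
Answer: -44/21 ≈ -2.0952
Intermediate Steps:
q = -11/42 (q = -11/(3*14) = -⅓*11/14 = -11/42 ≈ -0.26190)
(16*(10/20))*q = (16*(10/20))*(-11/42) = (16*(10*(1/20)))*(-11/42) = (16*(½))*(-11/42) = 8*(-11/42) = -44/21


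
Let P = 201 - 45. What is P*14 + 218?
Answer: 2402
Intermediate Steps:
P = 156
P*14 + 218 = 156*14 + 218 = 2184 + 218 = 2402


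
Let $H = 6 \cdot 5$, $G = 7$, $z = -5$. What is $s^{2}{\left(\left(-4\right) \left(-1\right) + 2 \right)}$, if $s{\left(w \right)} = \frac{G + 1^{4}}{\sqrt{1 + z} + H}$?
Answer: $\frac{896}{12769} - \frac{120 i}{12769} \approx 0.07017 - 0.0093978 i$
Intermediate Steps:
$H = 30$
$s{\left(w \right)} = \frac{30 - 2 i}{113}$ ($s{\left(w \right)} = \frac{7 + 1^{4}}{\sqrt{1 - 5} + 30} = \frac{7 + 1}{\sqrt{-4} + 30} = \frac{8}{2 i + 30} = \frac{8}{30 + 2 i} = 8 \frac{30 - 2 i}{904} = \frac{30 - 2 i}{113}$)
$s^{2}{\left(\left(-4\right) \left(-1\right) + 2 \right)} = \left(\frac{30}{113} - \frac{2 i}{113}\right)^{2}$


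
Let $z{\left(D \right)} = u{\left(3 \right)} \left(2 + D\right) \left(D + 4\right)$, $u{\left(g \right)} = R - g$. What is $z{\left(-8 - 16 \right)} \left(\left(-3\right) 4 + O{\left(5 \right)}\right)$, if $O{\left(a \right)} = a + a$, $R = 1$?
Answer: $1760$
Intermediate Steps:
$O{\left(a \right)} = 2 a$
$u{\left(g \right)} = 1 - g$
$z{\left(D \right)} = - 2 \left(2 + D\right) \left(4 + D\right)$ ($z{\left(D \right)} = \left(1 - 3\right) \left(2 + D\right) \left(D + 4\right) = \left(1 - 3\right) \left(2 + D\right) \left(4 + D\right) = - 2 \left(2 + D\right) \left(4 + D\right)$)
$z{\left(-8 - 16 \right)} \left(\left(-3\right) 4 + O{\left(5 \right)}\right) = \left(-16 - 12 \left(-8 - 16\right) - 2 \left(-8 - 16\right)^{2}\right) \left(\left(-3\right) 4 + 2 \cdot 5\right) = \left(-16 - -288 - 2 \left(-24\right)^{2}\right) \left(-12 + 10\right) = \left(-16 + 288 - 1152\right) \left(-2\right) = \left(-880\right) \left(-2\right) = 1760$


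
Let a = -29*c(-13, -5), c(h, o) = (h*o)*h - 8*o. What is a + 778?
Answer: 24123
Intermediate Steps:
c(h, o) = -8*o + o*h² (c(h, o) = o*h² - 8*o = -8*o + o*h²)
a = 23345 (a = -(-145)*(-8 + (-13)²) = -(-145)*(-8 + 169) = -(-145)*161 = -29*(-805) = 23345)
a + 778 = 23345 + 778 = 24123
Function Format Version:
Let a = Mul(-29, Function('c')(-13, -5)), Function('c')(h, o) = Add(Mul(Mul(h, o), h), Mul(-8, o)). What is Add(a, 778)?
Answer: 24123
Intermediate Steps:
Function('c')(h, o) = Add(Mul(-8, o), Mul(o, Pow(h, 2))) (Function('c')(h, o) = Add(Mul(o, Pow(h, 2)), Mul(-8, o)) = Add(Mul(-8, o), Mul(o, Pow(h, 2))))
a = 23345 (a = Mul(-29, Mul(-5, Add(-8, Pow(-13, 2)))) = Mul(-29, Mul(-5, Add(-8, 169))) = Mul(-29, Mul(-5, 161)) = Mul(-29, -805) = 23345)
Add(a, 778) = Add(23345, 778) = 24123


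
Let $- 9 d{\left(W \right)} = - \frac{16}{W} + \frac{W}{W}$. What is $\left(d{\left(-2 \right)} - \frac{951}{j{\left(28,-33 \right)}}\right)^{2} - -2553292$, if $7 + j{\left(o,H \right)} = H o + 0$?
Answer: $\frac{2213093927612}{866761} \approx 2.5533 \cdot 10^{6}$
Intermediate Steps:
$j{\left(o,H \right)} = -7 + H o$ ($j{\left(o,H \right)} = -7 + \left(H o + 0\right) = -7 + H o$)
$d{\left(W \right)} = - \frac{1}{9} + \frac{16}{9 W}$ ($d{\left(W \right)} = - \frac{- \frac{16}{W} + \frac{W}{W}}{9} = - \frac{- \frac{16}{W} + 1}{9} = - \frac{1 - \frac{16}{W}}{9} = - \frac{1}{9} + \frac{16}{9 W}$)
$\left(d{\left(-2 \right)} - \frac{951}{j{\left(28,-33 \right)}}\right)^{2} - -2553292 = \left(\frac{16 - -2}{9 \left(-2\right)} - \frac{951}{-7 - 924}\right)^{2} - -2553292 = \left(\frac{1}{9} \left(- \frac{1}{2}\right) \left(16 + 2\right) - \frac{951}{-7 - 924}\right)^{2} + 2553292 = \left(\frac{1}{9} \left(- \frac{1}{2}\right) 18 - \frac{951}{-931}\right)^{2} + 2553292 = \left(-1 - - \frac{951}{931}\right)^{2} + 2553292 = \left(-1 + \frac{951}{931}\right)^{2} + 2553292 = \left(\frac{20}{931}\right)^{2} + 2553292 = \frac{400}{866761} + 2553292 = \frac{2213093927612}{866761}$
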